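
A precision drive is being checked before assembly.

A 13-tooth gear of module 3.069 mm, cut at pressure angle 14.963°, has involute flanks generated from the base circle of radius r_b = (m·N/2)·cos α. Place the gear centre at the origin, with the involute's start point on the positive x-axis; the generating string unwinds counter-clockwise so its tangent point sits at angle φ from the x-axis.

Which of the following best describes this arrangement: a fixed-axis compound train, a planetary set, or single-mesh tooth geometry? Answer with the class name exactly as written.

single-mesh involute tooth geometry (13T wheel at module 3.069)
classification: single-mesh tooth geometry

single-mesh tooth geometry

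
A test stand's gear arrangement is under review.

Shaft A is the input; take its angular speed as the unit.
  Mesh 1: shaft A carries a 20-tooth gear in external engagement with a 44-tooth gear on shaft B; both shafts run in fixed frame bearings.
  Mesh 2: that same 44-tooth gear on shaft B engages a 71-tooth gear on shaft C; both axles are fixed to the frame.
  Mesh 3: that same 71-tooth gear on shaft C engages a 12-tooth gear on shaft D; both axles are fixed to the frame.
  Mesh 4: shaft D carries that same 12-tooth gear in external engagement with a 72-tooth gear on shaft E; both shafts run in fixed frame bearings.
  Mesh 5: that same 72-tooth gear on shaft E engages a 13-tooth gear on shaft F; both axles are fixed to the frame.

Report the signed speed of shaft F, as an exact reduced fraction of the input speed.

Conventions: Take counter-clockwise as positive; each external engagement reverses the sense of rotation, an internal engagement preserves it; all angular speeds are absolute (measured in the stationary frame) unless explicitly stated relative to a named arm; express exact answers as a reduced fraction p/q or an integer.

-20/13

5-mesh fixed-axis compound train (all bearings frame-fixed)
mesh 1 [20T→44T]: |ω|/ω_in = 1×20/44 = 5/11, sense flips to −
mesh 2 [44T→71T]: |ω|/ω_in = (5/11)×44/71 = 20/71, sense flips to +
mesh 3 [71T→12T]: |ω|/ω_in = (20/71)×71/12 = 5/3, sense flips to −
mesh 4 [12T→72T]: |ω|/ω_in = (5/3)×12/72 = 5/18, sense flips to +
mesh 5 [72T→13T]: |ω|/ω_in = (5/18)×72/13 = 20/13, sense flips to −
signed output speed (× input speed) = -20/13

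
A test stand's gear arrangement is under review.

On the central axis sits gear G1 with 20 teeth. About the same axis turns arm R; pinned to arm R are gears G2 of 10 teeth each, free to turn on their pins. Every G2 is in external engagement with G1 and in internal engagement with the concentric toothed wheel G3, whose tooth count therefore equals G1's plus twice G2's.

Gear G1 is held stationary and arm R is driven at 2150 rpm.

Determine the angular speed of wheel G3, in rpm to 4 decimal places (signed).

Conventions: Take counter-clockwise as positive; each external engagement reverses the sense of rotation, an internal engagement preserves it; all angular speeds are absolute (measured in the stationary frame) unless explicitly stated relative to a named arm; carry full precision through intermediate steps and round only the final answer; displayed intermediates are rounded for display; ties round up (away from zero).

planetary set (20T centre, 10T on arm, 40T internal) — Willis relation
normalise by the input: solve with ω_arm = 1, then scale by 2150 rpm
ring teeth: 20 + 2·10 = 40
20(ω_sun−ω_arm) = −40(ω_ring−ω_arm),  ω_sun = 0, ω_arm = 1
ω_ring = 1 − (20/40)(0−1) = 3/2
scale: ω_ring = 3/2 × 2150 rpm = +3225.0000 rpm

+3225.0000 rpm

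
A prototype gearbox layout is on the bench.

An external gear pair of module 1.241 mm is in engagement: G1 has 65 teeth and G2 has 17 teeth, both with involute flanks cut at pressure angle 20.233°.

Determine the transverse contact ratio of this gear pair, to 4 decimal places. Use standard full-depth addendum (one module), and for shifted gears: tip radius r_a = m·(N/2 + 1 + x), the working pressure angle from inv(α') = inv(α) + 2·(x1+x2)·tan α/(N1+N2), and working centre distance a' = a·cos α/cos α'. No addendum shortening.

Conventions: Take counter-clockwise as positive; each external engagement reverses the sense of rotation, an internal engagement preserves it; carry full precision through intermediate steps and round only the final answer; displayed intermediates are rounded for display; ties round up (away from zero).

1.6455

topology: single-mesh involute geometry — m = 1.241, 65T/17T pair
base radii: r_b1 = 37.843742, r_b2 = 9.897594
tip radii: r_a1 = 41.573500, r_a2 = 11.789500
no profile shift: α' = α, a' = a
action lengths: √(r_a1²−r_b1²) = 17.210667, √(r_a2²−r_b2²) = 6.405462
base pitch p_b = π·m·cos α = 3.658142
CR = (17.210667 + 6.405462 − 50.881000·sin 20.23300°)/3.658142 = 1.645510
contact ratio ≈ 1.6455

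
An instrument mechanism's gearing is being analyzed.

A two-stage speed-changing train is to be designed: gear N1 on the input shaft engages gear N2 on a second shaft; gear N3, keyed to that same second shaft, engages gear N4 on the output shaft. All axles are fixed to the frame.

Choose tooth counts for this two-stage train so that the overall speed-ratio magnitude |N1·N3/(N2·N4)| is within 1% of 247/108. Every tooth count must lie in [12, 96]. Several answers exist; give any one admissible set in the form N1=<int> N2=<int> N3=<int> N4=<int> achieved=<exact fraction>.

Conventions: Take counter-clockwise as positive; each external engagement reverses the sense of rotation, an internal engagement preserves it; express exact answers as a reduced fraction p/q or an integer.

2-stage fixed-axis compound train for ratio 247/108
target = 247/108 in lowest terms: an exact hit needs N1·N3 = k·247 and N2·N4 = k·108 for one integer k, every count in [12, 96]; additionally prefer no 1:1 stage (N1 ≠ N2, N3 ≠ N4)
k = 1: no 1:1-free in-range split of k·247 and k·108 into factor pairs; take k = 2
k = 2: N1·N3 = 494 = 13·38, N2·N4 = 216 = 12·18
achieved = 13·38/(12·18) = 247/108; |achieved − target| = 0 ≤ 247/10800 ✓

N1=13 N2=12 N3=38 N4=18 achieved=247/108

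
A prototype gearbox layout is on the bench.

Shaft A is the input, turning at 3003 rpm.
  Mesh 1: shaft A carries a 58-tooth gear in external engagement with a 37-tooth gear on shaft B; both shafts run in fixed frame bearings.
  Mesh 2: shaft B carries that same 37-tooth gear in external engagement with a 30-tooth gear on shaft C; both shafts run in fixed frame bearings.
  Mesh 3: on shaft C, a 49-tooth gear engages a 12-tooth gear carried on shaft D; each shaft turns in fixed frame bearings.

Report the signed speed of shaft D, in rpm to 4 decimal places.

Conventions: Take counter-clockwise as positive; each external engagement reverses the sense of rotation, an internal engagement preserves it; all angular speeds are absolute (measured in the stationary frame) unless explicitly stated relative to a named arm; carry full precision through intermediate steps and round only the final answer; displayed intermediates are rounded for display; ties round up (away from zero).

-23707.0167 rpm

class = fixed-axis compound train [3 meshes; 3 ratios multiply, 3 sense flips]
mesh 1 [58T→37T]: ω = 3003.0000×58/37 = 4707.4054 rpm, sense flips to −
mesh 2 [37T→30T]: ω = 4707.4054×37/30 = 5805.8000 rpm, sense flips to +
mesh 3 [49T→12T]: ω = 5805.8000×49/12 = 23707.0167 rpm, sense flips to −
signed output speed = -23707.0167 rpm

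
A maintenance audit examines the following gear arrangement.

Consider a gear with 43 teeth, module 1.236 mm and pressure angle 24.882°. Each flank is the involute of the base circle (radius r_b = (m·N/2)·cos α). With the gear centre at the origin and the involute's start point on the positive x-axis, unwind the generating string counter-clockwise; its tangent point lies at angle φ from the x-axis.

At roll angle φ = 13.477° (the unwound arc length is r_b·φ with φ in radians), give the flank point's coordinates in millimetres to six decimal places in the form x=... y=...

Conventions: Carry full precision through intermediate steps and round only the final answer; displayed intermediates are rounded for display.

topology: single-mesh involute geometry — m = 1.236, N = 43
pitch radius r_p = m·N/2 = 1.236·43/2 = 26.574000
base radius r_b = r_p·cos α = 26.574000·cos 24.882° = 24.107301
roll angle φ = 13.477° = 0.23521802 rad
x = r_b·(cos φ + φ·sin φ) = 24.765004
y = r_b·(sin φ − φ·cos φ) = 0.104000

x=24.765004 y=0.104000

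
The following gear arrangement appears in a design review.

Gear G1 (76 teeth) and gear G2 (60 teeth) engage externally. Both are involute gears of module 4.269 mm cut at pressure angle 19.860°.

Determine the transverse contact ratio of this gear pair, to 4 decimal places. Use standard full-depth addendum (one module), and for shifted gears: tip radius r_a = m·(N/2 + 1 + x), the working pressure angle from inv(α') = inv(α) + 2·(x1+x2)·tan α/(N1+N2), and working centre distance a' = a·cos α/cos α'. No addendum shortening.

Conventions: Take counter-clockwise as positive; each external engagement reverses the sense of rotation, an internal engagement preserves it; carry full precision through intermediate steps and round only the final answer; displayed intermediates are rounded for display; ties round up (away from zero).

topology: single-mesh involute geometry — m = 4.269, 76T/60T pair
base radii: r_b1 = 152.573932, r_b2 = 120.453104
tip radii: r_a1 = 166.491000, r_a2 = 132.339000
no profile shift: α' = α, a' = a
action lengths: √(r_a1²−r_b1²) = 66.636689, √(r_a2²−r_b2²) = 54.814784
base pitch p_b = π·m·cos α = 12.613820
CR = (66.636689 + 54.814784 − 290.292000·sin 19.86000°)/12.613820 = 1.810126
contact ratio ≈ 1.8101

1.8101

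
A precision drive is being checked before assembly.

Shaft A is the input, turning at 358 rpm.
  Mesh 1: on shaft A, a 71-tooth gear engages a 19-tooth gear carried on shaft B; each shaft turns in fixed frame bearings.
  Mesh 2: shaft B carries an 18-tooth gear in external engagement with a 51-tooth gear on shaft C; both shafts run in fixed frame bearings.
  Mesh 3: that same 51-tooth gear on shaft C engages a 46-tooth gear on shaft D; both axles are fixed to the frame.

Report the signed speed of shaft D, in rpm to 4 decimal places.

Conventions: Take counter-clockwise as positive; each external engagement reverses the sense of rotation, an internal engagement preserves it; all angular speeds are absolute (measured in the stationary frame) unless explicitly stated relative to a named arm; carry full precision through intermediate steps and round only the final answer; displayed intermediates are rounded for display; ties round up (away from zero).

-523.4828 rpm

class = fixed-axis compound train [3 meshes; 3 ratios multiply, 3 sense flips]
mesh 1 [71T→19T]: ω = 358.0000×71/19 = 1337.7895 rpm, sense flips to −
mesh 2 [18T→51T]: ω = 1337.7895×18/51 = 472.1610 rpm, sense flips to +
mesh 3 [51T→46T]: ω = 472.1610×51/46 = 523.4828 rpm, sense flips to −
signed output speed = -523.4828 rpm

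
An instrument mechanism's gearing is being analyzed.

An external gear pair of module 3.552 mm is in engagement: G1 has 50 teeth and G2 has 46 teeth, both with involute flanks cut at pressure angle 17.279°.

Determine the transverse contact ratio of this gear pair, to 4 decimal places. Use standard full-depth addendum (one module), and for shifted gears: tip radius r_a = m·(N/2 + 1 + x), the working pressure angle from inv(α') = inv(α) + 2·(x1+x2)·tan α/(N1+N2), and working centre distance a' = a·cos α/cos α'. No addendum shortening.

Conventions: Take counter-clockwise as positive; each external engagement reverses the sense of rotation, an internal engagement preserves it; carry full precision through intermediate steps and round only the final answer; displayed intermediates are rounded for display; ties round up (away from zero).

1.9080

single-mesh involute tooth geometry (50T engaging 46T at module 3.552)
base radii: r_b1 = 84.792432, r_b2 = 78.009037
tip radii: r_a1 = 92.352000, r_a2 = 85.248000
no profile shift: α' = α, a' = a
action lengths: √(r_a1²−r_b1²) = 36.594199, √(r_a2²−r_b2²) = 34.377487
base pitch p_b = π·m·cos α = 10.655331
CR = (36.594199 + 34.377487 − 170.496000·sin 17.27900°)/10.655331 = 1.907977
contact ratio ≈ 1.9080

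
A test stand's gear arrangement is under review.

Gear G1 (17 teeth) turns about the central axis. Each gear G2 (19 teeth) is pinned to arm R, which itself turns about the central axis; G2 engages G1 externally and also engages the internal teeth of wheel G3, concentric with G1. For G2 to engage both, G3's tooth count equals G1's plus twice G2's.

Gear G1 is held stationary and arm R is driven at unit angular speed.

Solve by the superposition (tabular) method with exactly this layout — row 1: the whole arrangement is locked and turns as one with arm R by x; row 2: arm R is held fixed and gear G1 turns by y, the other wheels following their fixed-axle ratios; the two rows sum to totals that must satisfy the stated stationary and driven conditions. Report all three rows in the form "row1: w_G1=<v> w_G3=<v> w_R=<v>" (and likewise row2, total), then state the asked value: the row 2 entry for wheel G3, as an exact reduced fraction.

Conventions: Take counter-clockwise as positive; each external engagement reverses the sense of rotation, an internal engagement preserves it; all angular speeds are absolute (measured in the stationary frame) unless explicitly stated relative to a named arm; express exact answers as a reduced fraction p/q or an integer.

topology: planetary set — G1 17T / G2 19T / G3 55T, arm = carrier (Willis)
row 1 (train locked, turned with arm): all members turn x
row 2: sun turns y, ring = −(17/55)·y, arm 0
boundary: total ω_sun = x + y = 0 and total ω_arm = x = 1  ⇒  y = -1, x = 1
row 2 ring = −(17/55)·(-1) = 17/55
totals (row 1 + row 2): sun 1 + (-1) = 0, ring 1 + 17/55 = 72/55, arm 1 + 0 = 1
asked cell (row2, ring) = 17/55

row1: w_G1=1 w_G3=1 w_R=1
row2: w_G1=-1 w_G3=17/55 w_R=0
total: w_G1=0 w_G3=72/55 w_R=1
asked value: 17/55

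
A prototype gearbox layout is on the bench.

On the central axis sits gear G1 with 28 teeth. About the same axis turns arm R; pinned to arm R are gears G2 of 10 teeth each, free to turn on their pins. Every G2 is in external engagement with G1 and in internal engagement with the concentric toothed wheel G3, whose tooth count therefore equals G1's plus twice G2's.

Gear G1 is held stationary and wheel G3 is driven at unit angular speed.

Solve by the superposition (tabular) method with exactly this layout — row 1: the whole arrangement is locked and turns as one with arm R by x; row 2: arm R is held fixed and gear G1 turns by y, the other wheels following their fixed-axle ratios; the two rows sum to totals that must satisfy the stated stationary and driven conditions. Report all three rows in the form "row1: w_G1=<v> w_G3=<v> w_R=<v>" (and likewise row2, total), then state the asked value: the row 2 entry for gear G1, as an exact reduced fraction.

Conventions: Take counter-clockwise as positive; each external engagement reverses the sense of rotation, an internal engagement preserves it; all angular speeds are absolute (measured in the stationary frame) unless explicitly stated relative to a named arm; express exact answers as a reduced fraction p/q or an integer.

topology: planetary set — G1 28T / G2 10T / G3 48T, arm = carrier (Willis)
row 1 (train locked, turned with arm): all members turn x
row 2 (arm held, sun turns y): ω_ring = −(28/48)·y, ω_arm = 0
boundary: total ω_sun = x + y = 0 and total ω_ring = x − (28/48)·y = 1  ⇒  y = -12/19, x = 12/19
row 2 ring = −(28/48)·(-12/19) = 7/19
totals (row 1 + row 2): sun 12/19 + (-12/19) = 0, ring 12/19 + 7/19 = 1, arm 12/19 + 0 = 12/19
asked cell (row2, sun) = -12/19

row1: w_G1=12/19 w_G3=12/19 w_R=12/19
row2: w_G1=-12/19 w_G3=7/19 w_R=0
total: w_G1=0 w_G3=1 w_R=12/19
asked value: -12/19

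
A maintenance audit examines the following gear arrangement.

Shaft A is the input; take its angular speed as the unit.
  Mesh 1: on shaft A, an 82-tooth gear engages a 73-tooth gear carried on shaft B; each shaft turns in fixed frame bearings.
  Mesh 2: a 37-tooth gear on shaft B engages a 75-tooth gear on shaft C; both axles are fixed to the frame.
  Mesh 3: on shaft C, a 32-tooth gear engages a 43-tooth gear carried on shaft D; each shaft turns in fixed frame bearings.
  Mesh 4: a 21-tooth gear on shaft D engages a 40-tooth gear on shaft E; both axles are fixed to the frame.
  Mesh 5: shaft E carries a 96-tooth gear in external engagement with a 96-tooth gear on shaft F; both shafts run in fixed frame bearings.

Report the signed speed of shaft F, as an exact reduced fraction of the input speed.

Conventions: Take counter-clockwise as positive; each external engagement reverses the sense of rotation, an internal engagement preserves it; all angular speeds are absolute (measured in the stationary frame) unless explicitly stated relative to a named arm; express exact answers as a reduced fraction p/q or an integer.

-84952/392375

5-mesh fixed-axis compound train (all bearings frame-fixed)
mesh 1 [82T→73T]: |ω|/ω_in = 1×82/73 = 82/73, sense flips to −
mesh 2 [37T→75T]: |ω|/ω_in = (82/73)×37/75 = 3034/5475, sense flips to +
mesh 3 [32T→43T]: |ω|/ω_in = (3034/5475)×32/43 = 97088/235425, sense flips to −
mesh 4 [21T→40T]: |ω|/ω_in = (97088/235425)×21/40 = 84952/392375, sense flips to +
mesh 5 [96T→96T]: |ω|/ω_in = (84952/392375)×96/96 = 84952/392375, sense flips to −
signed output speed (× input speed) = -84952/392375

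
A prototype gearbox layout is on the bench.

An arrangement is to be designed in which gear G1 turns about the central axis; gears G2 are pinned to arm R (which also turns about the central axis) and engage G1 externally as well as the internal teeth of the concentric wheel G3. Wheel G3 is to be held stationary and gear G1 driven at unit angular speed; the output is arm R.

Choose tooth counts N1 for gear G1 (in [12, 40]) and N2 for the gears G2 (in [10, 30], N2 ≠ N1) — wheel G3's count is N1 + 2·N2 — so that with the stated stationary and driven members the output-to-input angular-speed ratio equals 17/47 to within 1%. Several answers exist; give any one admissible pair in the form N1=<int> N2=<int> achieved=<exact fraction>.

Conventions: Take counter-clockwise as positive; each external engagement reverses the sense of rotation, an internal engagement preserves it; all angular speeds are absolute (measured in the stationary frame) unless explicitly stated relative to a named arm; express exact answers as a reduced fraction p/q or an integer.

N1=34 N2=13 achieved=17/47

planetary set to be sized for 17/47 (Willis relation)
Willis with ω_ring = 0: ω_arm/ω_sun = N1/(N1+N3); set equal to 17/47  ⇒  N3/N1 = 1/(17/47) − 1 = 30/17
N3 = N1 + 2·N2  ⇒  N2/N1 = (N3/N1 − 1)/2 = (30/17 − 1)/2 = 13/34
smallest multiple with N1 ≥ 12 and N2 ≥ 10: k = 1  ⇒  N1 = 1·34 = 34, N2 = 1·13 = 13 (N1 ≤ 40, N2 ≤ 30, N2 ≠ N1 ✓), N3 = 34 + 2·13 = 60
check: N1/(N1+N3) with N1 = 34, N3 = 60 gives 17/47; |achieved − target| = 0 ≤ 17/4700 ✓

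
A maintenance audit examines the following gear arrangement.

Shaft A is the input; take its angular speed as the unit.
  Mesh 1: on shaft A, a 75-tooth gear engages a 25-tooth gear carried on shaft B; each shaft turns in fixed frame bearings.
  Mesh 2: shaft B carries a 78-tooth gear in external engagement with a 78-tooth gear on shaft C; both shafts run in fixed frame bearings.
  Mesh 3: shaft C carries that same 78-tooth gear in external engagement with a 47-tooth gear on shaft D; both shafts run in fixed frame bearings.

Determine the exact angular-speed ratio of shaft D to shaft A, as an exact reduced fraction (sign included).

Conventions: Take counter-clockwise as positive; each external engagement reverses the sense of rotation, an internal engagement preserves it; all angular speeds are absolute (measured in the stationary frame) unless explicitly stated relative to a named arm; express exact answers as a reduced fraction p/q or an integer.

class = fixed-axis compound train [3 meshes; 3 ratios multiply, 3 sense flips]
mesh 1 [75T→25T]: running ratio 3, sense −
mesh 2 [78T→78T]: running ratio 3, sense +
mesh 3 [78T→47T]: running ratio 234/47, sense −
ω_out/ω_in = -234/47

-234/47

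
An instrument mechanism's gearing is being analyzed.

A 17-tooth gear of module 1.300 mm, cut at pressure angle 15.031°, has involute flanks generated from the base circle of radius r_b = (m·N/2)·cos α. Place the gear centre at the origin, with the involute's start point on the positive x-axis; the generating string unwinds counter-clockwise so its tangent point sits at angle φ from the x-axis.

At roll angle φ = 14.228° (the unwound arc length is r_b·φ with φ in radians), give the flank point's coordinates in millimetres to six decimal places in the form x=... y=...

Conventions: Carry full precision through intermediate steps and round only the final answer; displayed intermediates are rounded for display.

topology: single-mesh involute geometry — m = 1.300, N = 17
pitch radius r_p = m·N/2 = 1.300·17/2 = 11.050000
base radius r_b = r_p·cos α = 11.050000·cos 15.031° = 10.671931
roll angle φ = 14.228° = 0.24832545 rad
x = r_b·(cos φ + φ·sin φ) = 10.995921
y = r_b·(sin φ − φ·cos φ) = 0.054138

x=10.995921 y=0.054138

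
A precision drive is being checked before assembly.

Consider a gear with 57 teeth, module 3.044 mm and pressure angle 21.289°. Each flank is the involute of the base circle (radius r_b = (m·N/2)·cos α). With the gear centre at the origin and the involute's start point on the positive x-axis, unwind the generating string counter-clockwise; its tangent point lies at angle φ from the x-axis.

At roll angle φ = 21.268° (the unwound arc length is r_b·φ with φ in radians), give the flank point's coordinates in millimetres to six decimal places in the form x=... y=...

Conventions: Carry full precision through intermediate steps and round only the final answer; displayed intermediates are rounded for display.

x=86.212555 y=1.359218

topology: single-mesh involute geometry — m = 3.044, N = 57
pitch radius r_p = m·N/2 = 3.044·57/2 = 86.754000
base radius r_b = r_p·cos α = 86.754000·cos 21.289° = 80.833989
roll angle φ = 21.268° = 0.37119663 rad
x = r_b·(cos φ + φ·sin φ) = 86.212555
y = r_b·(sin φ − φ·cos φ) = 1.359218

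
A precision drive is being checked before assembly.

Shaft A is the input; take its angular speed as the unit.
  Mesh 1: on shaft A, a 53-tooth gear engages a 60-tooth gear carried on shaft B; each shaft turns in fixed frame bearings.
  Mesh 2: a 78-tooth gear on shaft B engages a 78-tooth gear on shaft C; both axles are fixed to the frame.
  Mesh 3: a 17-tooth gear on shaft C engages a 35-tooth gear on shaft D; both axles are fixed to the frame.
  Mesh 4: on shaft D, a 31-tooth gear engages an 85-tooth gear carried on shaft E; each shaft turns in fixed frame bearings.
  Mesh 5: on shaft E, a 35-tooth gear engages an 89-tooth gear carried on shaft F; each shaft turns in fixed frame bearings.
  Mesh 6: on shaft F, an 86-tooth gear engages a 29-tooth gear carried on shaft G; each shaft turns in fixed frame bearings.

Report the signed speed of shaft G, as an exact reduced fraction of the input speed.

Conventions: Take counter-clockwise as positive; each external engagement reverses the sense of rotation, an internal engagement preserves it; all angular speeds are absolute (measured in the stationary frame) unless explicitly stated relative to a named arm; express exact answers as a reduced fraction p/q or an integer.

70649/387150

6-mesh fixed-axis compound train (all bearings frame-fixed)
mesh 1 [53T→60T]: |ω|/ω_in = 1×53/60 = 53/60, sense flips to −
mesh 2 [78T→78T]: |ω|/ω_in = (53/60)×78/78 = 53/60, sense flips to +
mesh 3 [17T→35T]: |ω|/ω_in = (53/60)×17/35 = 901/2100, sense flips to −
mesh 4 [31T→85T]: |ω|/ω_in = (901/2100)×31/85 = 1643/10500, sense flips to +
mesh 5 [35T→89T]: |ω|/ω_in = (1643/10500)×35/89 = 1643/26700, sense flips to −
mesh 6 [86T→29T]: |ω|/ω_in = (1643/26700)×86/29 = 70649/387150, sense flips to +
signed output speed (× input speed) = 70649/387150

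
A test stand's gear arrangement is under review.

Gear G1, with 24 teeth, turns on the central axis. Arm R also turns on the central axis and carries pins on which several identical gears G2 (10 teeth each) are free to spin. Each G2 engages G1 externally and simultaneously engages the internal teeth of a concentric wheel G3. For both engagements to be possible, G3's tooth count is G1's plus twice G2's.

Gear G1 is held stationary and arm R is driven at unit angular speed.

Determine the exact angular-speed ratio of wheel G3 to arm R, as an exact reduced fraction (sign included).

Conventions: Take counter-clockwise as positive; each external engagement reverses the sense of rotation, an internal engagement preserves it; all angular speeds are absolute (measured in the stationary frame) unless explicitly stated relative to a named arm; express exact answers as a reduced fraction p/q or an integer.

17/11

topology: planetary set — G1 24T / G2 10T / G3 44T, arm = carrier (Willis)
ring teeth: 24 + 2·10 = 44
24(ω_sun−ω_arm) = −44(ω_ring−ω_arm),  ω_sun = 0, ω_arm = 1
ω_ring = 1 − (24/44)(0−1) = 17/11
ω_out/ω_in = 17/11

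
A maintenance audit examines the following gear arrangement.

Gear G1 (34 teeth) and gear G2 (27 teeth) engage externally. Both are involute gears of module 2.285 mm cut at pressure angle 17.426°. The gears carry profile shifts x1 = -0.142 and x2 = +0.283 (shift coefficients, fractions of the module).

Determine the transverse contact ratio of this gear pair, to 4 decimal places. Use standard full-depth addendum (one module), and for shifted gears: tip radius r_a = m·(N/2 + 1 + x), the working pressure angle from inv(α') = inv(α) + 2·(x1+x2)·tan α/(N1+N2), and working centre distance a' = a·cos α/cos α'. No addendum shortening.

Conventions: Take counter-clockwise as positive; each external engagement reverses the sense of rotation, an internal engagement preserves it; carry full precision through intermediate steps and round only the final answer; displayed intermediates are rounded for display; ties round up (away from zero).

recognized (one external pair, fixed centres): single-mesh tooth geometry, m = 2.285, N1 = 34, N2 = 27
base radii: r_b1 = 37.062190, r_b2 = 29.431739
tip radii: r_a1 = 40.805530, r_a2 = 33.779155
inv(α') = inv(17.426°) + 2·(-0.142+0.283)·tan α/(34+27) = 0.01118940  ⇒  α' = 18.22966°
a' = a·cos α / cos α' = 69.6925·cos 17.426°/cos 18.22966° = 70.007593
action lengths: √(r_a1²−r_b1²) = 17.072941, √(r_a2²−r_b2²) = 16.577214
base pitch p_b = π·m·cos α = 6.849077
CR = (17.072941 + 16.577214 − 70.007593·sin 18.22966°)/6.849077 = 1.715548
contact ratio ≈ 1.7155

1.7155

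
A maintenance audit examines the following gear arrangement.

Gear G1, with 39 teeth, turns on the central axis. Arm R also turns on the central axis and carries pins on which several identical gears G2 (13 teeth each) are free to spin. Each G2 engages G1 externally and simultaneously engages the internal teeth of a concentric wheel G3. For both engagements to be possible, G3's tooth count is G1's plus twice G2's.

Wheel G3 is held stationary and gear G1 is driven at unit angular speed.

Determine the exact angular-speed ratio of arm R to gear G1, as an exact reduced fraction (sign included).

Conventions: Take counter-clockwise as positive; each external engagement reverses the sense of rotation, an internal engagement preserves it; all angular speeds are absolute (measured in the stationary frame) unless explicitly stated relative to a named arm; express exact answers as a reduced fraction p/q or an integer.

3/8

recognized (axles ride arm R): planetary set, 39/13/65 teeth
ring teeth: 39 + 2·13 = 65
39(ω_sun−ω_arm) = −65(ω_ring−ω_arm),  ω_ring = 0, ω_sun = 1
39(1−ω_arm) = −65(0−ω_arm)  ⇒  104·ω_arm = 39  ⇒  ω_arm = 3/8
ω_out/ω_in = 3/8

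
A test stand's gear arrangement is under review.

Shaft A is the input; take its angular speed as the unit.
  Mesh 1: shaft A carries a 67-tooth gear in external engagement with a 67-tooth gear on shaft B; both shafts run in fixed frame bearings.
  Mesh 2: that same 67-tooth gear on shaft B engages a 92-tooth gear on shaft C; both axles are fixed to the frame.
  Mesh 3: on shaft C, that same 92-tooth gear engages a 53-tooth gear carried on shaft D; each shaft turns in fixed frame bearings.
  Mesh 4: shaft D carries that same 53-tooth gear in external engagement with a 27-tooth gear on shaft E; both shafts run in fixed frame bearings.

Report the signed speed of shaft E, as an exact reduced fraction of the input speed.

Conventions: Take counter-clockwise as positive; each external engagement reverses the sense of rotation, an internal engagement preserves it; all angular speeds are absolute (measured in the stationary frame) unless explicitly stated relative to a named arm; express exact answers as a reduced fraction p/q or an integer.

4-mesh fixed-axis compound train (all bearings frame-fixed)
mesh 1 [67T→67T]: |ω|/ω_in = 1×67/67 = 1, sense flips to −
mesh 2 [67T→92T]: |ω|/ω_in = 1×67/92 = 67/92, sense flips to +
mesh 3 [92T→53T]: |ω|/ω_in = (67/92)×92/53 = 67/53, sense flips to −
mesh 4 [53T→27T]: |ω|/ω_in = (67/53)×53/27 = 67/27, sense flips to +
signed output speed (× input speed) = 67/27

67/27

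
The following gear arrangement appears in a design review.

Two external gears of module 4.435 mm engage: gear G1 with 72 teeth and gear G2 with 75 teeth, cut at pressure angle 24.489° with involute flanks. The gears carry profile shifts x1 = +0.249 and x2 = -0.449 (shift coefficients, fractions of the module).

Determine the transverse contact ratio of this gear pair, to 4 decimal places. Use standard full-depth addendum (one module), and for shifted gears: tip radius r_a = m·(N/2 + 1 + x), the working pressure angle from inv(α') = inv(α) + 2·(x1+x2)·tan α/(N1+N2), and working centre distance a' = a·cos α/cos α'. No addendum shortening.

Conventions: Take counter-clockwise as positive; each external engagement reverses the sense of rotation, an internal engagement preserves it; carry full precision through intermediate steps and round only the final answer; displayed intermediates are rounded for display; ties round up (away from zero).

1.6010

topology: single-mesh involute geometry — m = 4.435, 72T/75T pair
base radii: r_b1 = 145.297125, r_b2 = 151.351172
tip radii: r_a1 = 165.199315, r_a2 = 168.756185
inv(α') = inv(24.489°) + 2·(+0.249-0.449)·tan α/(72+75) = 0.02684130  ⇒  α' = 24.14116°
a' = a·cos α / cos α' = 325.9725·cos 24.489°/cos 24.14116° = 325.079563
action lengths: √(r_a1²−r_b1²) = 78.610172, √(r_a2²−r_b2²) = 74.642298
base pitch p_b = π·m·cos α = 12.679566
CR = (78.610172 + 74.642298 − 325.079563·sin 24.14116°)/12.679566 = 1.600956
contact ratio ≈ 1.6010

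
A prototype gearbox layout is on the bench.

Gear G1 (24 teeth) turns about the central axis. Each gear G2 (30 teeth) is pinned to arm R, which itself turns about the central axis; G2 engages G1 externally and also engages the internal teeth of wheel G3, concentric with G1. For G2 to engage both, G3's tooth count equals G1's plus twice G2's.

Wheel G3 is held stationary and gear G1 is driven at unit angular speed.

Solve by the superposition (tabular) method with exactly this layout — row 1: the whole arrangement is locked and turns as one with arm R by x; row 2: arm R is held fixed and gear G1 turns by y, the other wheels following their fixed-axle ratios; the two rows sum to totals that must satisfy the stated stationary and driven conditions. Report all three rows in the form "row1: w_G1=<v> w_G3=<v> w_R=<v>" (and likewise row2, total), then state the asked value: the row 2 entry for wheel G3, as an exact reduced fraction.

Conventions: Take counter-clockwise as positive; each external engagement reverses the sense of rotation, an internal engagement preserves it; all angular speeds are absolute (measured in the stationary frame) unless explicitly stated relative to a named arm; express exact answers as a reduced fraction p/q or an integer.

topology: planetary set — G1 24T / G2 30T / G3 84T, arm = carrier (Willis)
row 1: whole set turns with the arm by x
row 2 — arm fixed, fixed-axis ratios: sun y, ring −(24/84)·y, arm 0
boundary: total ω_ring = x − (24/84)·y = 0 and total ω_sun = x + y = 1  ⇒  y = 7/9, x = 2/9
row 2 ring = −(24/84)·7/9 = -2/9
totals (row 1 + row 2): sun 2/9 + 7/9 = 1, ring 2/9 + (-2/9) = 0, arm 2/9 + 0 = 2/9
asked cell (row2, ring) = -2/9

row1: w_G1=2/9 w_G3=2/9 w_R=2/9
row2: w_G1=7/9 w_G3=-2/9 w_R=0
total: w_G1=1 w_G3=0 w_R=2/9
asked value: -2/9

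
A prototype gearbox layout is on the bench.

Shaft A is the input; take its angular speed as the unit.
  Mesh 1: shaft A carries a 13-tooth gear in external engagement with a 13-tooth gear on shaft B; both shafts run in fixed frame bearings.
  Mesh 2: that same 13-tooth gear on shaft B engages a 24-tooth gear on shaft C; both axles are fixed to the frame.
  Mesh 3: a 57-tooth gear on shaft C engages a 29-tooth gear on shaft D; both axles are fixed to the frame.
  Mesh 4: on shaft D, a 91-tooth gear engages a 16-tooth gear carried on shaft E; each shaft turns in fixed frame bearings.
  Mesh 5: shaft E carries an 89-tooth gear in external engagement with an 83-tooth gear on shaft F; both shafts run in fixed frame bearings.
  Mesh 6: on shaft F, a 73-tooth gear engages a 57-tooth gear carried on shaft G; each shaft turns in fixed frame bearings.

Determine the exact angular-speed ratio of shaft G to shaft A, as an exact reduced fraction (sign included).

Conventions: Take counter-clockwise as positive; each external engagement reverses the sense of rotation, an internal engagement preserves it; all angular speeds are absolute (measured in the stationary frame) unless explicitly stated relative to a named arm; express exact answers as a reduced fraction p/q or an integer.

7685951/924288

class = fixed-axis compound train [6 meshes; 6 ratios multiply, 6 sense flips]
mesh 1 [13T→13T]: running ratio 1, sense −
mesh 2 [13T→24T]: running ratio 13/24, sense +
mesh 3 [57T→29T]: running ratio 247/232, sense −
mesh 4 [91T→16T]: running ratio 22477/3712, sense +
mesh 5 [89T→83T]: running ratio 2000453/308096, sense −
mesh 6 [73T→57T]: running ratio 7685951/924288, sense +
ω_out/ω_in = 7685951/924288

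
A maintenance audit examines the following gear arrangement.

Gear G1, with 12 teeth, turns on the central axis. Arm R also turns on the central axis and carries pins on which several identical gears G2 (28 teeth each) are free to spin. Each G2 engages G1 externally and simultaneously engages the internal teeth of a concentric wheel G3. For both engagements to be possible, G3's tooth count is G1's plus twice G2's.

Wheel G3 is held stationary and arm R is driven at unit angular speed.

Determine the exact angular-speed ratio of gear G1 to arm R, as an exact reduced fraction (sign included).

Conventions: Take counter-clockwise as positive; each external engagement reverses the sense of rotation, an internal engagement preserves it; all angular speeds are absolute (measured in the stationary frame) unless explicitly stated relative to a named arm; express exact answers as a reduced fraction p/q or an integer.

20/3

planetary set (12T centre, 28T on arm, 68T internal) — Willis relation
ring teeth: 12 + 2·28 = 68
12(ω_sun−ω_arm) = −68(ω_ring−ω_arm),  ω_ring = 0, ω_arm = 1
ω_sun = 1 − (68/12)(0−1) = 20/3
ω_out/ω_in = 20/3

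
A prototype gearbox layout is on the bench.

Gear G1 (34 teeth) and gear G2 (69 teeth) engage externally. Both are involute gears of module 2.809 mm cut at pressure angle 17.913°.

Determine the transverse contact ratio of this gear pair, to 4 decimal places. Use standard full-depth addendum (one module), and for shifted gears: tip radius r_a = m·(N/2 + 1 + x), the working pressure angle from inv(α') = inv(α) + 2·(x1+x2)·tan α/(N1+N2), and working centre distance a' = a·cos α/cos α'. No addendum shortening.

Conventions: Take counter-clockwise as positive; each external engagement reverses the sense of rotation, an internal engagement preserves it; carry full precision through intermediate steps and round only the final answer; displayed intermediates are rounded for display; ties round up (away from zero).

class = single-mesh tooth geometry [involute pair 34T × 69T, m = 2.809]
base radii: r_b1 = 45.438156, r_b2 = 92.212729
tip radii: r_a1 = 50.562000, r_a2 = 99.719500
no profile shift: α' = α, a' = a
action lengths: √(r_a1²−r_b1²) = 22.178589, √(r_a2²−r_b2²) = 37.957757
base pitch p_b = π·m·cos α = 8.396952
CR = (22.178589 + 37.957757 − 144.663500·sin 17.91300°)/8.396952 = 1.862798
contact ratio ≈ 1.8628

1.8628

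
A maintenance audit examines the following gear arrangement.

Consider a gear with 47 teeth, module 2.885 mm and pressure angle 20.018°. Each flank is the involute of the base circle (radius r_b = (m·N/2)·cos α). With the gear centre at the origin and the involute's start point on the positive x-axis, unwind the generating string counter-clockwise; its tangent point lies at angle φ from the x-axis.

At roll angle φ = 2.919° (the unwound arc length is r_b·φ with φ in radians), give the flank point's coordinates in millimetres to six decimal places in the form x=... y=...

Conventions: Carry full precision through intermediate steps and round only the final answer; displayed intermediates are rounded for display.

x=63.784138 y=0.002807

single-mesh involute tooth geometry (47T wheel at module 2.885)
pitch radius r_p = m·N/2 = 2.885·47/2 = 67.797500
base radius r_b = r_p·cos α = 67.797500·cos 20.018° = 63.701523
roll angle φ = 2.919° = 0.05094616 rad
x = r_b·(cos φ + φ·sin φ) = 63.784138
y = r_b·(sin φ − φ·cos φ) = 0.002807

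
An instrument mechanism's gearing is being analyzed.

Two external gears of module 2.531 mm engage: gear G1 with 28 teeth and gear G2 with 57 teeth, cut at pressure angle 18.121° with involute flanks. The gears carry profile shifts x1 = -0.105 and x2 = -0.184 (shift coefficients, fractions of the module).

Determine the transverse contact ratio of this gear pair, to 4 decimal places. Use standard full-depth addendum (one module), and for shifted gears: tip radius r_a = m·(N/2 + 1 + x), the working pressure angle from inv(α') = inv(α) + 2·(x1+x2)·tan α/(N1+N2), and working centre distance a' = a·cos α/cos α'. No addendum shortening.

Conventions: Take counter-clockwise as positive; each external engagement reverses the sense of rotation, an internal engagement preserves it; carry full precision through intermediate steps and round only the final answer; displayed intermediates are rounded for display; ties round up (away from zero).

1.9044

class = single-mesh tooth geometry [involute pair 28T × 57T, m = 2.531]
base radii: r_b1 = 33.676537, r_b2 = 68.555808
tip radii: r_a1 = 37.699245, r_a2 = 74.198796
inv(α') = inv(18.121°) + 2·(-0.105-0.184)·tan α/(28+57) = 0.00875965  ⇒  α' = 16.83585°
a' = a·cos α / cos α' = 107.5675·cos 18.121°/cos 16.83585° = 106.810403
action lengths: √(r_a1²−r_b1²) = 16.944731, √(r_a2²−r_b2²) = 28.382433
base pitch p_b = π·m·cos α = 7.556997
CR = (16.944731 + 28.382433 − 106.810403·sin 16.83585°)/7.556997 = 1.904406
contact ratio ≈ 1.9044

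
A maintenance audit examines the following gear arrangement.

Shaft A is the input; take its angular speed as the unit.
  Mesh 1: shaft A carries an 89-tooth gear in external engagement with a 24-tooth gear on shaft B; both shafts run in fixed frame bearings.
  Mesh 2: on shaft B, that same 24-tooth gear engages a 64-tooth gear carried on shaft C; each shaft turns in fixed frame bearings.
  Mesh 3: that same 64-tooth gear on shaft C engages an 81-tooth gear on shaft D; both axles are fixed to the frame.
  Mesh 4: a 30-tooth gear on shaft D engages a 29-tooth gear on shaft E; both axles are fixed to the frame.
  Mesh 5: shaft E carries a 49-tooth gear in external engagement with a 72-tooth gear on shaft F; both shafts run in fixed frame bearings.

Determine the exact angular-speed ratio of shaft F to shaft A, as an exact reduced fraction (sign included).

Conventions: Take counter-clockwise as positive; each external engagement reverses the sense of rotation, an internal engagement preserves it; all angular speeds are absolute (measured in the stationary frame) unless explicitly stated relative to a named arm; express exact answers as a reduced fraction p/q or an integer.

class = fixed-axis compound train [5 meshes; 5 ratios multiply, 5 sense flips]
mesh 1 [89T→24T]: running ratio 89/24, sense −
mesh 2 [24T→64T]: running ratio 89/64, sense +
mesh 3 [64T→81T]: running ratio 89/81, sense −
mesh 4 [30T→29T]: running ratio 890/783, sense +
mesh 5 [49T→72T]: running ratio 21805/28188, sense −
ω_out/ω_in = -21805/28188

-21805/28188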